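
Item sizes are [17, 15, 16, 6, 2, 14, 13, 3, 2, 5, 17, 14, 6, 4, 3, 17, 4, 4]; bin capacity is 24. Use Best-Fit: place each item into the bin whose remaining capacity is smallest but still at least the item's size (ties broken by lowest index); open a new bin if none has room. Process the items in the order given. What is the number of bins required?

8

bin 1: place 17, 7 left
bin 2: place 15, 9 left
bin 3: place 16, 8 left
bin 1: place 6, 1 left
bin 3: place 2, 6 left
bin 4: place 14, 10 left
bin 5: place 13, 11 left
bin 3: place 3, 3 left
bin 3: place 2, 1 left
bin 2: place 5, 4 left
bin 6: place 17, 7 left
bin 7: place 14, 10 left
bin 6: place 6, 1 left
bin 2: place 4, 0 left
bin 4: place 3, 7 left
bin 8: place 17, 7 left
bin 4: place 4, 3 left
bin 8: place 4, 3 left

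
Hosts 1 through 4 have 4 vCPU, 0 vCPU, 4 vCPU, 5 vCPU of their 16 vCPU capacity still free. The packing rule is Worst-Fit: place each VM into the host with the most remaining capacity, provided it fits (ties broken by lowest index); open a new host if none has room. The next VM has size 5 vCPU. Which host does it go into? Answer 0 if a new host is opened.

4

Hosts with room: host 4 (5 vCPU).
Most room is host 4 with 5 vCPU free.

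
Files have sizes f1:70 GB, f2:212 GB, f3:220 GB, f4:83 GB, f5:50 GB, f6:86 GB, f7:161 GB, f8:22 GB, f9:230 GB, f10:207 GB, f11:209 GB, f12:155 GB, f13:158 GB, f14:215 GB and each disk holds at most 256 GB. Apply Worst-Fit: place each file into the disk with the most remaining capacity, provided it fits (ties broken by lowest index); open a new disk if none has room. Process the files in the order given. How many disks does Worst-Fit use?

10 disks

f1 (70 GB) → disk 1 (remaining 186 GB)
f2 (212 GB) → disk 2 (remaining 44 GB)
f3 (220 GB) → disk 3 (remaining 36 GB)
f4 (83 GB) → disk 1 (remaining 103 GB)
f5 (50 GB) → disk 1 (remaining 53 GB)
f6 (86 GB) → disk 4 (remaining 170 GB)
f7 (161 GB) → disk 4 (remaining 9 GB)
f8 (22 GB) → disk 1 (remaining 31 GB)
f9 (230 GB) → disk 5 (remaining 26 GB)
f10 (207 GB) → disk 6 (remaining 49 GB)
f11 (209 GB) → disk 7 (remaining 47 GB)
f12 (155 GB) → disk 8 (remaining 101 GB)
f13 (158 GB) → disk 9 (remaining 98 GB)
f14 (215 GB) → disk 10 (remaining 41 GB)
Final disks: [70,83,50,22] [212] [220] [86,161] [230] [207] [209] [155] [158] [215].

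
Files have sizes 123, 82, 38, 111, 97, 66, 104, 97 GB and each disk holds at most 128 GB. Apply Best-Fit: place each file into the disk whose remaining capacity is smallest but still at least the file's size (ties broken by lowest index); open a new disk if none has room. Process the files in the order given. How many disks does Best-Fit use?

disk 1: place 123 GB, 5 GB left
disk 2: place 82 GB, 46 GB left
disk 2: place 38 GB, 8 GB left
disk 3: place 111 GB, 17 GB left
disk 4: place 97 GB, 31 GB left
disk 5: place 66 GB, 62 GB left
disk 6: place 104 GB, 24 GB left
disk 7: place 97 GB, 31 GB left
Final disks: [123] [82,38] [111] [97] [66] [104] [97].

7 disks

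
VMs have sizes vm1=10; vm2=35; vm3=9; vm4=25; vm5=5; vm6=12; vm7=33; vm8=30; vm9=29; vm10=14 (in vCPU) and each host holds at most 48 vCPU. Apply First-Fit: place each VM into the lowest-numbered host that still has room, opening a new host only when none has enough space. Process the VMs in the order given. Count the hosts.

vm1 (10 vCPU) → host 1 (remaining 38 vCPU)
vm2 (35 vCPU) → host 1 (remaining 3 vCPU)
vm3 (9 vCPU) → host 2 (remaining 39 vCPU)
vm4 (25 vCPU) → host 2 (remaining 14 vCPU)
vm5 (5 vCPU) → host 2 (remaining 9 vCPU)
vm6 (12 vCPU) → host 3 (remaining 36 vCPU)
vm7 (33 vCPU) → host 3 (remaining 3 vCPU)
vm8 (30 vCPU) → host 4 (remaining 18 vCPU)
vm9 (29 vCPU) → host 5 (remaining 19 vCPU)
vm10 (14 vCPU) → host 4 (remaining 4 vCPU)

5 hosts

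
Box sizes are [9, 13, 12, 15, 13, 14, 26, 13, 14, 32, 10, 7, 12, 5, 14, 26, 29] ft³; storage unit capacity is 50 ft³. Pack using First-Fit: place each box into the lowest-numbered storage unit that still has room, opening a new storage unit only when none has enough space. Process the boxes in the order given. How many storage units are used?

6

9 ft³ → storage unit 1 (remaining 41 ft³)
13 ft³ → storage unit 1 (remaining 28 ft³)
12 ft³ → storage unit 1 (remaining 16 ft³)
15 ft³ → storage unit 1 (remaining 1 ft³)
13 ft³ → storage unit 2 (remaining 37 ft³)
14 ft³ → storage unit 2 (remaining 23 ft³)
26 ft³ → storage unit 3 (remaining 24 ft³)
13 ft³ → storage unit 2 (remaining 10 ft³)
14 ft³ → storage unit 3 (remaining 10 ft³)
32 ft³ → storage unit 4 (remaining 18 ft³)
10 ft³ → storage unit 2 (remaining 0 ft³)
7 ft³ → storage unit 3 (remaining 3 ft³)
12 ft³ → storage unit 4 (remaining 6 ft³)
5 ft³ → storage unit 4 (remaining 1 ft³)
14 ft³ → storage unit 5 (remaining 36 ft³)
26 ft³ → storage unit 5 (remaining 10 ft³)
29 ft³ → storage unit 6 (remaining 21 ft³)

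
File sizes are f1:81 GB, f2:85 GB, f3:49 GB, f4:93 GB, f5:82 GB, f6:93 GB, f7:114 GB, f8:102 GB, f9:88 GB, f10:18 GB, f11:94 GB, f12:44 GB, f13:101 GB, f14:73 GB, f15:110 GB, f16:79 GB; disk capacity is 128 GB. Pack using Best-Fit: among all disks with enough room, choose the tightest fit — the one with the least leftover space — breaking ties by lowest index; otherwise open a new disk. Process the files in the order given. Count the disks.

Put f1 (81 GB) in disk 1; 47 GB remain.
Put f2 (85 GB) in disk 2; 43 GB remain.
Put f3 (49 GB) in disk 3; 79 GB remain.
Put f4 (93 GB) in disk 4; 35 GB remain.
Put f5 (82 GB) in disk 5; 46 GB remain.
Put f6 (93 GB) in disk 6; 35 GB remain.
Put f7 (114 GB) in disk 7; 14 GB remain.
Put f8 (102 GB) in disk 8; 26 GB remain.
Put f9 (88 GB) in disk 9; 40 GB remain.
Put f10 (18 GB) in disk 8; 8 GB remain.
Put f11 (94 GB) in disk 10; 34 GB remain.
Put f12 (44 GB) in disk 5; 2 GB remain.
Put f13 (101 GB) in disk 11; 27 GB remain.
Put f14 (73 GB) in disk 3; 6 GB remain.
Put f15 (110 GB) in disk 12; 18 GB remain.
Put f16 (79 GB) in disk 13; 49 GB remain.
Final disks: [81] [85] [49,73] [93] [82,44] [93] [114] [102,18] [88] [94] [101] [110] [79].

13 disks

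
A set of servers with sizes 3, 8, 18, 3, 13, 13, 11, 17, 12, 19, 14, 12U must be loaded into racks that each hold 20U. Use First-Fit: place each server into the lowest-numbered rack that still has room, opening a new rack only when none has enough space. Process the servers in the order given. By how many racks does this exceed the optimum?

1

First-Fit: [3,8,3] [18] [13] [13] [11] [17] [12] [19] [14] [12] → 10 racks.
9 servers exceed 10U (half the capacity), and no two of those can share a rack, so at least 9 racks are needed.
An optimal packing achieves that bound: [19] [18] [17,3] [14,3] [13] [13] [12,8] [12] [11] → 9 racks.
Excess: 10 − 9 = 1.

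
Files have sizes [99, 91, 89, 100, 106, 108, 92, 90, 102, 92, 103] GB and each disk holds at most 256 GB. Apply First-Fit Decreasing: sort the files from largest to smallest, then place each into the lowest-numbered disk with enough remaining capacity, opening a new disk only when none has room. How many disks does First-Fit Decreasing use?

6 disks

Sorted descending: 108, 106, 103, 102, 100, 99, 92, 92, 91, 90, 89.
108 GB → disk 1 (remaining 148 GB)
106 GB → disk 1 (remaining 42 GB)
103 GB → disk 2 (remaining 153 GB)
102 GB → disk 2 (remaining 51 GB)
100 GB → disk 3 (remaining 156 GB)
99 GB → disk 3 (remaining 57 GB)
92 GB → disk 4 (remaining 164 GB)
92 GB → disk 4 (remaining 72 GB)
91 GB → disk 5 (remaining 165 GB)
90 GB → disk 5 (remaining 75 GB)
89 GB → disk 6 (remaining 167 GB)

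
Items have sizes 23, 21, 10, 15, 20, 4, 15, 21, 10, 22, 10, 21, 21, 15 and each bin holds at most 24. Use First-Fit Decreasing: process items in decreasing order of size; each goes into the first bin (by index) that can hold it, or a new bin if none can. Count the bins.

12

Sorted descending: 23, 22, 21, 21, 21, 21, 20, 15, 15, 15, 10, 10, 10, 4.
23 → bin 1 (remaining 1)
22 → bin 2 (remaining 2)
21 → bin 3 (remaining 3)
21 → bin 4 (remaining 3)
21 → bin 5 (remaining 3)
21 → bin 6 (remaining 3)
20 → bin 7 (remaining 4)
15 → bin 8 (remaining 9)
15 → bin 9 (remaining 9)
15 → bin 10 (remaining 9)
10 → bin 11 (remaining 14)
10 → bin 11 (remaining 4)
10 → bin 12 (remaining 14)
4 → bin 7 (remaining 0)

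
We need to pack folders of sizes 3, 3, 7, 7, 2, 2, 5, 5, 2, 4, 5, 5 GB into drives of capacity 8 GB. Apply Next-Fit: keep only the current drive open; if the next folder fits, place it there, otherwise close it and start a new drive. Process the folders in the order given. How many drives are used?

9

Put 3 GB in drive 1; 5 GB remain.
Put 3 GB in drive 1; 2 GB remain.
Put 7 GB in drive 2; 1 GB remain.
Put 7 GB in drive 3; 1 GB remain.
Put 2 GB in drive 4; 6 GB remain.
Put 2 GB in drive 4; 4 GB remain.
Put 5 GB in drive 5; 3 GB remain.
Put 5 GB in drive 6; 3 GB remain.
Put 2 GB in drive 6; 1 GB remain.
Put 4 GB in drive 7; 4 GB remain.
Put 5 GB in drive 8; 3 GB remain.
Put 5 GB in drive 9; 3 GB remain.
Final drives: [3,3] [7] [7] [2,2] [5] [5,2] [4] [5] [5].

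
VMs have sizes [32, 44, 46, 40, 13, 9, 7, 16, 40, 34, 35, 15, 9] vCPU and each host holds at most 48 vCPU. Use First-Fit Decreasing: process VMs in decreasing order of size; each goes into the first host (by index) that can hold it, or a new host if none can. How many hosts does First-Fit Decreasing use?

8 hosts

Sorted descending: 46, 44, 40, 40, 35, 34, 32, 16, 15, 13, 9, 9, 7.
Put 46 vCPU in host 1; 2 vCPU remain.
Put 44 vCPU in host 2; 4 vCPU remain.
Put 40 vCPU in host 3; 8 vCPU remain.
Put 40 vCPU in host 4; 8 vCPU remain.
Put 35 vCPU in host 5; 13 vCPU remain.
Put 34 vCPU in host 6; 14 vCPU remain.
Put 32 vCPU in host 7; 16 vCPU remain.
Put 16 vCPU in host 7; 0 vCPU remain.
Put 15 vCPU in host 8; 33 vCPU remain.
Put 13 vCPU in host 5; 0 vCPU remain.
Put 9 vCPU in host 6; 5 vCPU remain.
Put 9 vCPU in host 8; 24 vCPU remain.
Put 7 vCPU in host 3; 1 vCPU remain.
Final hosts: [46] [44] [40,7] [40] [35,13] [34,9] [32,16] [15,9].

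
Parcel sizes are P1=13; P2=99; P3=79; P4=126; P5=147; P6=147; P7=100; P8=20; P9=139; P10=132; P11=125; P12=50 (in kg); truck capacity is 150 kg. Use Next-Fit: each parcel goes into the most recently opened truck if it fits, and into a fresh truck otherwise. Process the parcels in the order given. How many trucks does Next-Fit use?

truck 1: place P1 (13 kg), 137 kg left
truck 1: place P2 (99 kg), 38 kg left
truck 2: place P3 (79 kg), 71 kg left
truck 3: place P4 (126 kg), 24 kg left
truck 4: place P5 (147 kg), 3 kg left
truck 5: place P6 (147 kg), 3 kg left
truck 6: place P7 (100 kg), 50 kg left
truck 6: place P8 (20 kg), 30 kg left
truck 7: place P9 (139 kg), 11 kg left
truck 8: place P10 (132 kg), 18 kg left
truck 9: place P11 (125 kg), 25 kg left
truck 10: place P12 (50 kg), 100 kg left

10 trucks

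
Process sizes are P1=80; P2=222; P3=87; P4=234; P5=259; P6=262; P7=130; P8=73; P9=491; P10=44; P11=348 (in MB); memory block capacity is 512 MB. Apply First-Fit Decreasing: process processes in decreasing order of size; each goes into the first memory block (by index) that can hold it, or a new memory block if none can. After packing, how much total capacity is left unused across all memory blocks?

330

Sorted descending: 491, 348, 262, 259, 234, 222, 130, 87, 80, 73, 44.
memory block 1: place 491 MB, 21 MB left
memory block 2: place 348 MB, 164 MB left
memory block 3: place 262 MB, 250 MB left
memory block 4: place 259 MB, 253 MB left
memory block 3: place 234 MB, 16 MB left
memory block 4: place 222 MB, 31 MB left
memory block 2: place 130 MB, 34 MB left
memory block 5: place 87 MB, 425 MB left
memory block 5: place 80 MB, 345 MB left
memory block 5: place 73 MB, 272 MB left
memory block 5: place 44 MB, 228 MB left
5 memory blocks × 512 MB = 2560 MB; used 2230 MB; unused 330 MB.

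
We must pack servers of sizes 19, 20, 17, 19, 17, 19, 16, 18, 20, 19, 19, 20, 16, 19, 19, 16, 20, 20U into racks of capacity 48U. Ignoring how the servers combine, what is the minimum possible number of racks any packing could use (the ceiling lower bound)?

Total size = 19 + 20 + 17 + 19 + 17 + 19 + 16 + 18 + 20 + 19 + 19 + 20 + 16 + 19 + 19 + 16 + 20 + 20 = 333U.
⌈333 / 48⌉ = 7.

7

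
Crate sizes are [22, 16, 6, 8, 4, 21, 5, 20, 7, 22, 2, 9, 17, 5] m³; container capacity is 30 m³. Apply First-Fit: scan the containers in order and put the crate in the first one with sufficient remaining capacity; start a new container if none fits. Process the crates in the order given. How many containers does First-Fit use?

6 containers

container 1: place 22 m³, 8 m³ left
container 2: place 16 m³, 14 m³ left
container 1: place 6 m³, 2 m³ left
container 2: place 8 m³, 6 m³ left
container 2: place 4 m³, 2 m³ left
container 3: place 21 m³, 9 m³ left
container 3: place 5 m³, 4 m³ left
container 4: place 20 m³, 10 m³ left
container 4: place 7 m³, 3 m³ left
container 5: place 22 m³, 8 m³ left
container 1: place 2 m³, 0 m³ left
container 6: place 9 m³, 21 m³ left
container 6: place 17 m³, 4 m³ left
container 5: place 5 m³, 3 m³ left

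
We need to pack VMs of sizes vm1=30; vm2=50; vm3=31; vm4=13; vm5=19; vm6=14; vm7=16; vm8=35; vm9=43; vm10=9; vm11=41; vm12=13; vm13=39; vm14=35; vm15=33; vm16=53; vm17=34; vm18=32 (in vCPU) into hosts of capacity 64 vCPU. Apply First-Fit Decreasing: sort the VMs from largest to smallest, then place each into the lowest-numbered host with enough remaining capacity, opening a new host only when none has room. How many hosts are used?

10

Sorted descending: 53, 50, 43, 41, 39, 35, 35, 34, 33, 32, 31, 30, 19, 16, 14, 13, 13, 9.
host 1: place 53 vCPU, 11 vCPU left
host 2: place 50 vCPU, 14 vCPU left
host 3: place 43 vCPU, 21 vCPU left
host 4: place 41 vCPU, 23 vCPU left
host 5: place 39 vCPU, 25 vCPU left
host 6: place 35 vCPU, 29 vCPU left
host 7: place 35 vCPU, 29 vCPU left
host 8: place 34 vCPU, 30 vCPU left
host 9: place 33 vCPU, 31 vCPU left
host 10: place 32 vCPU, 32 vCPU left
host 9: place 31 vCPU, 0 vCPU left
host 8: place 30 vCPU, 0 vCPU left
host 3: place 19 vCPU, 2 vCPU left
host 4: place 16 vCPU, 7 vCPU left
host 2: place 14 vCPU, 0 vCPU left
host 5: place 13 vCPU, 12 vCPU left
host 6: place 13 vCPU, 16 vCPU left
host 1: place 9 vCPU, 2 vCPU left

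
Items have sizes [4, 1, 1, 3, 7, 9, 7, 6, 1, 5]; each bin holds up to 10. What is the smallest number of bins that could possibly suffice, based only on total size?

5

Total size = 4 + 1 + 1 + 3 + 7 + 9 + 7 + 6 + 1 + 5 = 44.
⌈44 / 10⌉ = 5.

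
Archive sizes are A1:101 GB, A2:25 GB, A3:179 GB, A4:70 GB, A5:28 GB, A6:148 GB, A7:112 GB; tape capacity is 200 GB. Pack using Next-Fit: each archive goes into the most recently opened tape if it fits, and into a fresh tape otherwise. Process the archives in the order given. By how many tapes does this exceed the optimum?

1

Next-Fit: [101,25] [179] [70,28] [148] [112] → 5 tapes.
Total size 663 GB; any packing needs at least ⌈663/200⌉ = 4 tapes.
An optimal packing achieves that bound: [179] [148,28] [112,70] [101,25] → 4 tapes.
Excess: 5 − 4 = 1.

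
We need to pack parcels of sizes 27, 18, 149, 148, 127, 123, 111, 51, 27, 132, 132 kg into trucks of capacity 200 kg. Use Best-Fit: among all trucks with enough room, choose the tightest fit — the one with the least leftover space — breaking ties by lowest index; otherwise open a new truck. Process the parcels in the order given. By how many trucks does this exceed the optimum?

0

Best-Fit: [27,18,149] [148,51] [127,27] [123] [111] [132] [132] → 7 trucks.
7 parcels exceed 100 kg (half the capacity), and no two of those can share a truck, so at least 7 trucks are needed.
So 7 is already optimal.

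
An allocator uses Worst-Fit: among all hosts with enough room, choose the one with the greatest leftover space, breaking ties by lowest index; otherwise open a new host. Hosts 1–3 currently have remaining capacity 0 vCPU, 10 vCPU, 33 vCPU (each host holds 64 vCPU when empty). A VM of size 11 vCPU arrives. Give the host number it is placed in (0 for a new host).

3

Hosts with room: host 3 (33 vCPU).
Most room is host 3 with 33 vCPU free.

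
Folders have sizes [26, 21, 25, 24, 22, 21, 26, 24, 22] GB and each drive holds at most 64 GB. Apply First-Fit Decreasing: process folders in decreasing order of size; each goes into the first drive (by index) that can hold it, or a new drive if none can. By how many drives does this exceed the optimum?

0

First-Fit Decreasing: [26,26] [25,24] [24,22] [22,21,21] → 4 drives.
Total size 211 GB; any packing needs at least ⌈211/64⌉ = 4 drives.
So 4 is already optimal.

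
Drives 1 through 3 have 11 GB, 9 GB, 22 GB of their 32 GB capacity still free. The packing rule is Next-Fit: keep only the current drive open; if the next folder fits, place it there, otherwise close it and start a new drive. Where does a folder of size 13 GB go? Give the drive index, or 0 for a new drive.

3

Next-Fit only looks at drive 3, which has 22 GB free.
13 GB fits there.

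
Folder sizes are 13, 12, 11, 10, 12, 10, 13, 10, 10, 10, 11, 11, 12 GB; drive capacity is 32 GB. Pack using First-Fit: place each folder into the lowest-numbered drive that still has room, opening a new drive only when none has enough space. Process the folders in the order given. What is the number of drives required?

6 drives

Put 13 GB in drive 1; 19 GB remain.
Put 12 GB in drive 1; 7 GB remain.
Put 11 GB in drive 2; 21 GB remain.
Put 10 GB in drive 2; 11 GB remain.
Put 12 GB in drive 3; 20 GB remain.
Put 10 GB in drive 2; 1 GB remain.
Put 13 GB in drive 3; 7 GB remain.
Put 10 GB in drive 4; 22 GB remain.
Put 10 GB in drive 4; 12 GB remain.
Put 10 GB in drive 4; 2 GB remain.
Put 11 GB in drive 5; 21 GB remain.
Put 11 GB in drive 5; 10 GB remain.
Put 12 GB in drive 6; 20 GB remain.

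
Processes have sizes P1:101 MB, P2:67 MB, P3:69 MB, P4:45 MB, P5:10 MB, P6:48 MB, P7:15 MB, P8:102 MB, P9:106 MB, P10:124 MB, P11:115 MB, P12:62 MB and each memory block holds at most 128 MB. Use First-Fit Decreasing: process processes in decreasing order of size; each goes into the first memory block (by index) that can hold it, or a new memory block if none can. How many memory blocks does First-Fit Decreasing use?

8 memory blocks

Sorted descending: 124, 115, 106, 102, 101, 69, 67, 62, 48, 45, 15, 10.
memory block 1: place 124 MB, 4 MB left
memory block 2: place 115 MB, 13 MB left
memory block 3: place 106 MB, 22 MB left
memory block 4: place 102 MB, 26 MB left
memory block 5: place 101 MB, 27 MB left
memory block 6: place 69 MB, 59 MB left
memory block 7: place 67 MB, 61 MB left
memory block 8: place 62 MB, 66 MB left
memory block 6: place 48 MB, 11 MB left
memory block 7: place 45 MB, 16 MB left
memory block 3: place 15 MB, 7 MB left
memory block 2: place 10 MB, 3 MB left
Final memory blocks: [124] [115,10] [106,15] [102] [101] [69,48] [67,45] [62].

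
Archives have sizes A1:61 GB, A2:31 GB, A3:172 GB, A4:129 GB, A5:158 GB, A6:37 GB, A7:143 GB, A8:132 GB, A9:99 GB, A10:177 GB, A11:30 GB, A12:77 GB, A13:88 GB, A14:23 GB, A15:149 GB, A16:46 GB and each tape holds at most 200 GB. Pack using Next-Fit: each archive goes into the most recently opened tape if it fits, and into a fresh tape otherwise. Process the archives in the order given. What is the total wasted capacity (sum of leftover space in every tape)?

Put A1 (61 GB) in tape 1; 139 GB remain.
Put A2 (31 GB) in tape 1; 108 GB remain.
Put A3 (172 GB) in tape 2; 28 GB remain.
Put A4 (129 GB) in tape 3; 71 GB remain.
Put A5 (158 GB) in tape 4; 42 GB remain.
Put A6 (37 GB) in tape 4; 5 GB remain.
Put A7 (143 GB) in tape 5; 57 GB remain.
Put A8 (132 GB) in tape 6; 68 GB remain.
Put A9 (99 GB) in tape 7; 101 GB remain.
Put A10 (177 GB) in tape 8; 23 GB remain.
Put A11 (30 GB) in tape 9; 170 GB remain.
Put A12 (77 GB) in tape 9; 93 GB remain.
Put A13 (88 GB) in tape 9; 5 GB remain.
Put A14 (23 GB) in tape 10; 177 GB remain.
Put A15 (149 GB) in tape 10; 28 GB remain.
Put A16 (46 GB) in tape 11; 154 GB remain.
11 tapes × 200 GB = 2200 GB; used 1552 GB; unused 648 GB.

648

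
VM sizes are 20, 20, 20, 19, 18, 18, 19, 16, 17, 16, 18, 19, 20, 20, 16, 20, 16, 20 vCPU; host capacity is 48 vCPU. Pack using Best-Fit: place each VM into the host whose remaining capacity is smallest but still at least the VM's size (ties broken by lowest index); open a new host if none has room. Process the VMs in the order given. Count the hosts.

Put 20 vCPU in host 1; 28 vCPU remain.
Put 20 vCPU in host 1; 8 vCPU remain.
Put 20 vCPU in host 2; 28 vCPU remain.
Put 19 vCPU in host 2; 9 vCPU remain.
Put 18 vCPU in host 3; 30 vCPU remain.
Put 18 vCPU in host 3; 12 vCPU remain.
Put 19 vCPU in host 4; 29 vCPU remain.
Put 16 vCPU in host 4; 13 vCPU remain.
Put 17 vCPU in host 5; 31 vCPU remain.
Put 16 vCPU in host 5; 15 vCPU remain.
Put 18 vCPU in host 6; 30 vCPU remain.
Put 19 vCPU in host 6; 11 vCPU remain.
Put 20 vCPU in host 7; 28 vCPU remain.
Put 20 vCPU in host 7; 8 vCPU remain.
Put 16 vCPU in host 8; 32 vCPU remain.
Put 20 vCPU in host 8; 12 vCPU remain.
Put 16 vCPU in host 9; 32 vCPU remain.
Put 20 vCPU in host 9; 12 vCPU remain.
Final hosts: [20,20] [20,19] [18,18] [19,16] [17,16] [18,19] [20,20] [16,20] [16,20].

9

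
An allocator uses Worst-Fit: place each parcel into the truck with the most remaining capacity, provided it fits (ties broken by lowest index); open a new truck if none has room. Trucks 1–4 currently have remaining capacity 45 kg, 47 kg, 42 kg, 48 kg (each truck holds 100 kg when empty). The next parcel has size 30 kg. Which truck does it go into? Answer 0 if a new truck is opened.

4

Trucks with room: truck 1 (45 kg), truck 2 (47 kg), truck 3 (42 kg), truck 4 (48 kg).
Most room is truck 4 with 48 kg free.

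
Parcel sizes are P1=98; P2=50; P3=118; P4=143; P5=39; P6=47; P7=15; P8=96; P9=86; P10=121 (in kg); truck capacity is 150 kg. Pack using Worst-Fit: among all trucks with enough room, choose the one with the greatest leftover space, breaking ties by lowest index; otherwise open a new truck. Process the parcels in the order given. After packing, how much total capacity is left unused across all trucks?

Put P1 (98 kg) in truck 1; 52 kg remain.
Put P2 (50 kg) in truck 1; 2 kg remain.
Put P3 (118 kg) in truck 2; 32 kg remain.
Put P4 (143 kg) in truck 3; 7 kg remain.
Put P5 (39 kg) in truck 4; 111 kg remain.
Put P6 (47 kg) in truck 4; 64 kg remain.
Put P7 (15 kg) in truck 4; 49 kg remain.
Put P8 (96 kg) in truck 5; 54 kg remain.
Put P9 (86 kg) in truck 6; 64 kg remain.
Put P10 (121 kg) in truck 7; 29 kg remain.
7 trucks × 150 kg = 1050 kg; used 813 kg; unused 237 kg.

237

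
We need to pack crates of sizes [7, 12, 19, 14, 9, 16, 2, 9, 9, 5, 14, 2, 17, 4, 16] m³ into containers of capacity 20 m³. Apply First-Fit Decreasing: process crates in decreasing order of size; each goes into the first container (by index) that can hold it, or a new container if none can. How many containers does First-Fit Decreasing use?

Sorted descending: 19, 17, 16, 16, 14, 14, 12, 9, 9, 9, 7, 5, 4, 2, 2.
Put 19 m³ in container 1; 1 m³ remain.
Put 17 m³ in container 2; 3 m³ remain.
Put 16 m³ in container 3; 4 m³ remain.
Put 16 m³ in container 4; 4 m³ remain.
Put 14 m³ in container 5; 6 m³ remain.
Put 14 m³ in container 6; 6 m³ remain.
Put 12 m³ in container 7; 8 m³ remain.
Put 9 m³ in container 8; 11 m³ remain.
Put 9 m³ in container 8; 2 m³ remain.
Put 9 m³ in container 9; 11 m³ remain.
Put 7 m³ in container 7; 1 m³ remain.
Put 5 m³ in container 5; 1 m³ remain.
Put 4 m³ in container 3; 0 m³ remain.
Put 2 m³ in container 2; 1 m³ remain.
Put 2 m³ in container 4; 2 m³ remain.
Final containers: [19] [17,2] [16,4] [16,2] [14,5] [14] [12,7] [9,9] [9].

9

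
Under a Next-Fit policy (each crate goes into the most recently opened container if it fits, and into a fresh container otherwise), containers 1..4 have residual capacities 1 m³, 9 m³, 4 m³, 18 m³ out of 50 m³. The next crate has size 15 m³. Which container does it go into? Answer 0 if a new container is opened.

4

Next-Fit only looks at container 4, which has 18 m³ free.
15 m³ fits there.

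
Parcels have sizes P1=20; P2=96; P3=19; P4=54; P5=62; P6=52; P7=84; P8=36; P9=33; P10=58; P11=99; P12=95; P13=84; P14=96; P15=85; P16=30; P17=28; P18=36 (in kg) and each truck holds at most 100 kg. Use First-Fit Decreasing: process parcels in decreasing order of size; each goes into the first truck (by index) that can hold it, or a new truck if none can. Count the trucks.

12

Sorted descending: 99, 96, 96, 95, 85, 84, 84, 62, 58, 54, 52, 36, 36, 33, 30, 28, 20, 19.
99 kg → truck 1 (remaining 1 kg)
96 kg → truck 2 (remaining 4 kg)
96 kg → truck 3 (remaining 4 kg)
95 kg → truck 4 (remaining 5 kg)
85 kg → truck 5 (remaining 15 kg)
84 kg → truck 6 (remaining 16 kg)
84 kg → truck 7 (remaining 16 kg)
62 kg → truck 8 (remaining 38 kg)
58 kg → truck 9 (remaining 42 kg)
54 kg → truck 10 (remaining 46 kg)
52 kg → truck 11 (remaining 48 kg)
36 kg → truck 8 (remaining 2 kg)
36 kg → truck 9 (remaining 6 kg)
33 kg → truck 10 (remaining 13 kg)
30 kg → truck 11 (remaining 18 kg)
28 kg → truck 12 (remaining 72 kg)
20 kg → truck 12 (remaining 52 kg)
19 kg → truck 12 (remaining 33 kg)
Final trucks: [99] [96] [96] [95] [85] [84] [84] [62,36] [58,36] [54,33] [52,30] [28,20,19].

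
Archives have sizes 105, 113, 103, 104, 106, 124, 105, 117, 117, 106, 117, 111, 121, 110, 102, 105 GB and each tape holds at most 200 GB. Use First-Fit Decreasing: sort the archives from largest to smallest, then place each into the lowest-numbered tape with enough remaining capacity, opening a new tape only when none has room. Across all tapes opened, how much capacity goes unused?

1434

Sorted descending: 124, 121, 117, 117, 117, 113, 111, 110, 106, 106, 105, 105, 105, 104, 103, 102.
Put 124 GB in tape 1; 76 GB remain.
Put 121 GB in tape 2; 79 GB remain.
Put 117 GB in tape 3; 83 GB remain.
Put 117 GB in tape 4; 83 GB remain.
Put 117 GB in tape 5; 83 GB remain.
Put 113 GB in tape 6; 87 GB remain.
Put 111 GB in tape 7; 89 GB remain.
Put 110 GB in tape 8; 90 GB remain.
Put 106 GB in tape 9; 94 GB remain.
Put 106 GB in tape 10; 94 GB remain.
Put 105 GB in tape 11; 95 GB remain.
Put 105 GB in tape 12; 95 GB remain.
Put 105 GB in tape 13; 95 GB remain.
Put 104 GB in tape 14; 96 GB remain.
Put 103 GB in tape 15; 97 GB remain.
Put 102 GB in tape 16; 98 GB remain.
16 tapes × 200 GB = 3200 GB; used 1766 GB; unused 1434 GB.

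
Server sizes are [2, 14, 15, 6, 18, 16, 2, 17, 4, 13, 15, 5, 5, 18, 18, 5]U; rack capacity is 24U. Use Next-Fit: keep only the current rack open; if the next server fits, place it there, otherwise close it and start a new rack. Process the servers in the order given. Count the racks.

Put 2U in rack 1; 22U remain.
Put 14U in rack 1; 8U remain.
Put 15U in rack 2; 9U remain.
Put 6U in rack 2; 3U remain.
Put 18U in rack 3; 6U remain.
Put 16U in rack 4; 8U remain.
Put 2U in rack 4; 6U remain.
Put 17U in rack 5; 7U remain.
Put 4U in rack 5; 3U remain.
Put 13U in rack 6; 11U remain.
Put 15U in rack 7; 9U remain.
Put 5U in rack 7; 4U remain.
Put 5U in rack 8; 19U remain.
Put 18U in rack 8; 1U remain.
Put 18U in rack 9; 6U remain.
Put 5U in rack 9; 1U remain.

9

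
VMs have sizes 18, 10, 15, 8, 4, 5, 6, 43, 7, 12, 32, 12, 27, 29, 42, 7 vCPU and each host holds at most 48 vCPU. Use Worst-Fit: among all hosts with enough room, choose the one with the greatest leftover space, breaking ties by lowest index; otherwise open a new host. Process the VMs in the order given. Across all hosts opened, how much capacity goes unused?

host 1: place 18 vCPU, 30 vCPU left
host 1: place 10 vCPU, 20 vCPU left
host 1: place 15 vCPU, 5 vCPU left
host 2: place 8 vCPU, 40 vCPU left
host 2: place 4 vCPU, 36 vCPU left
host 2: place 5 vCPU, 31 vCPU left
host 2: place 6 vCPU, 25 vCPU left
host 3: place 43 vCPU, 5 vCPU left
host 2: place 7 vCPU, 18 vCPU left
host 2: place 12 vCPU, 6 vCPU left
host 4: place 32 vCPU, 16 vCPU left
host 4: place 12 vCPU, 4 vCPU left
host 5: place 27 vCPU, 21 vCPU left
host 6: place 29 vCPU, 19 vCPU left
host 7: place 42 vCPU, 6 vCPU left
host 5: place 7 vCPU, 14 vCPU left
7 hosts × 48 vCPU = 336 vCPU; used 277 vCPU; unused 59 vCPU.

59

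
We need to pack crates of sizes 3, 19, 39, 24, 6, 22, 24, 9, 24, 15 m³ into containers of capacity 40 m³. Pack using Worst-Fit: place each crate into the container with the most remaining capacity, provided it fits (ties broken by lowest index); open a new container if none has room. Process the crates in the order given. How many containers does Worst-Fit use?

3 m³ → container 1 (remaining 37 m³)
19 m³ → container 1 (remaining 18 m³)
39 m³ → container 2 (remaining 1 m³)
24 m³ → container 3 (remaining 16 m³)
6 m³ → container 1 (remaining 12 m³)
22 m³ → container 4 (remaining 18 m³)
24 m³ → container 5 (remaining 16 m³)
9 m³ → container 4 (remaining 9 m³)
24 m³ → container 6 (remaining 16 m³)
15 m³ → container 3 (remaining 1 m³)

6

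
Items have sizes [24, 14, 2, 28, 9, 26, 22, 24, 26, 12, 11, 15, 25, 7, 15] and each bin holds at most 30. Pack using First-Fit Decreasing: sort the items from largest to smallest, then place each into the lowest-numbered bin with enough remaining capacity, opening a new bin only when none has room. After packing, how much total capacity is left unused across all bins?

Sorted descending: 28, 26, 26, 25, 24, 24, 22, 15, 15, 14, 12, 11, 9, 7, 2.
Put 28 in bin 1; 2 remain.
Put 26 in bin 2; 4 remain.
Put 26 in bin 3; 4 remain.
Put 25 in bin 4; 5 remain.
Put 24 in bin 5; 6 remain.
Put 24 in bin 6; 6 remain.
Put 22 in bin 7; 8 remain.
Put 15 in bin 8; 15 remain.
Put 15 in bin 8; 0 remain.
Put 14 in bin 9; 16 remain.
Put 12 in bin 9; 4 remain.
Put 11 in bin 10; 19 remain.
Put 9 in bin 10; 10 remain.
Put 7 in bin 7; 1 remain.
Put 2 in bin 1; 0 remain.
10 bins × 30 = 300; used 260; unused 40.

40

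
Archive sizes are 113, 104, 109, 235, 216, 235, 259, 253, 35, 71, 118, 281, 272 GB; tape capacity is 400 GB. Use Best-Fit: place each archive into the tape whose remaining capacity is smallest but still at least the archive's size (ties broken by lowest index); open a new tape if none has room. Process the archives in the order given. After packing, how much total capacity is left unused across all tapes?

899

113 GB → tape 1 (remaining 287 GB)
104 GB → tape 1 (remaining 183 GB)
109 GB → tape 1 (remaining 74 GB)
235 GB → tape 2 (remaining 165 GB)
216 GB → tape 3 (remaining 184 GB)
235 GB → tape 4 (remaining 165 GB)
259 GB → tape 5 (remaining 141 GB)
253 GB → tape 6 (remaining 147 GB)
35 GB → tape 1 (remaining 39 GB)
71 GB → tape 5 (remaining 70 GB)
118 GB → tape 6 (remaining 29 GB)
281 GB → tape 7 (remaining 119 GB)
272 GB → tape 8 (remaining 128 GB)
8 tapes × 400 GB = 3200 GB; used 2301 GB; unused 899 GB.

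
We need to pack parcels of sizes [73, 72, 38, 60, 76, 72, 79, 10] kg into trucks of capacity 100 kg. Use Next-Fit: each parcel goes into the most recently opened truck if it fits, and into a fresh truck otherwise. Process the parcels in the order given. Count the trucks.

6

Put 73 kg in truck 1; 27 kg remain.
Put 72 kg in truck 2; 28 kg remain.
Put 38 kg in truck 3; 62 kg remain.
Put 60 kg in truck 3; 2 kg remain.
Put 76 kg in truck 4; 24 kg remain.
Put 72 kg in truck 5; 28 kg remain.
Put 79 kg in truck 6; 21 kg remain.
Put 10 kg in truck 6; 11 kg remain.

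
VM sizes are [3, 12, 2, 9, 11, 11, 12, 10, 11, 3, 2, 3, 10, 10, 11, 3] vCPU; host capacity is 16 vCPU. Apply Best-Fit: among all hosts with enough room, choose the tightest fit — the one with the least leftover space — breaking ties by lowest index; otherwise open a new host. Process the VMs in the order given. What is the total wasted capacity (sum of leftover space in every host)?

Put 3 vCPU in host 1; 13 vCPU remain.
Put 12 vCPU in host 1; 1 vCPU remain.
Put 2 vCPU in host 2; 14 vCPU remain.
Put 9 vCPU in host 2; 5 vCPU remain.
Put 11 vCPU in host 3; 5 vCPU remain.
Put 11 vCPU in host 4; 5 vCPU remain.
Put 12 vCPU in host 5; 4 vCPU remain.
Put 10 vCPU in host 6; 6 vCPU remain.
Put 11 vCPU in host 7; 5 vCPU remain.
Put 3 vCPU in host 5; 1 vCPU remain.
Put 2 vCPU in host 2; 3 vCPU remain.
Put 3 vCPU in host 2; 0 vCPU remain.
Put 10 vCPU in host 8; 6 vCPU remain.
Put 10 vCPU in host 9; 6 vCPU remain.
Put 11 vCPU in host 10; 5 vCPU remain.
Put 3 vCPU in host 3; 2 vCPU remain.
10 hosts × 16 vCPU = 160 vCPU; used 123 vCPU; unused 37 vCPU.

37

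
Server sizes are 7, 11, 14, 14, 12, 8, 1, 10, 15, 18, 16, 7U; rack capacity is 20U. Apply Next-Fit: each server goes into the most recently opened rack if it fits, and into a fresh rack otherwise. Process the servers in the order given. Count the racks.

9

7U → rack 1 (remaining 13U)
11U → rack 1 (remaining 2U)
14U → rack 2 (remaining 6U)
14U → rack 3 (remaining 6U)
12U → rack 4 (remaining 8U)
8U → rack 4 (remaining 0U)
1U → rack 5 (remaining 19U)
10U → rack 5 (remaining 9U)
15U → rack 6 (remaining 5U)
18U → rack 7 (remaining 2U)
16U → rack 8 (remaining 4U)
7U → rack 9 (remaining 13U)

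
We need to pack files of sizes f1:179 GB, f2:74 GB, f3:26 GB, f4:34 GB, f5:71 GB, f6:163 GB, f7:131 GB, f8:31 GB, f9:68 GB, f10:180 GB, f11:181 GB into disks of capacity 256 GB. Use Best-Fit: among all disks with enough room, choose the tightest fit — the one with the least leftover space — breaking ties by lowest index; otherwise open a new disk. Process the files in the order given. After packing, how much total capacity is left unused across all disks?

disk 1: place f1 (179 GB), 77 GB left
disk 1: place f2 (74 GB), 3 GB left
disk 2: place f3 (26 GB), 230 GB left
disk 2: place f4 (34 GB), 196 GB left
disk 2: place f5 (71 GB), 125 GB left
disk 3: place f6 (163 GB), 93 GB left
disk 4: place f7 (131 GB), 125 GB left
disk 3: place f8 (31 GB), 62 GB left
disk 2: place f9 (68 GB), 57 GB left
disk 5: place f10 (180 GB), 76 GB left
disk 6: place f11 (181 GB), 75 GB left
6 disks × 256 GB = 1536 GB; used 1138 GB; unused 398 GB.

398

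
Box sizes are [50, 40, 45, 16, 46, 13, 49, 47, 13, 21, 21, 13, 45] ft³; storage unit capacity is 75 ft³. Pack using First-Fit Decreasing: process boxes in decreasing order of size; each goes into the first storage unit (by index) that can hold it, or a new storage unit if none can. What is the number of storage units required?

Sorted descending: 50, 49, 47, 46, 45, 45, 40, 21, 21, 16, 13, 13, 13.
storage unit 1: place 50 ft³, 25 ft³ left
storage unit 2: place 49 ft³, 26 ft³ left
storage unit 3: place 47 ft³, 28 ft³ left
storage unit 4: place 46 ft³, 29 ft³ left
storage unit 5: place 45 ft³, 30 ft³ left
storage unit 6: place 45 ft³, 30 ft³ left
storage unit 7: place 40 ft³, 35 ft³ left
storage unit 1: place 21 ft³, 4 ft³ left
storage unit 2: place 21 ft³, 5 ft³ left
storage unit 3: place 16 ft³, 12 ft³ left
storage unit 4: place 13 ft³, 16 ft³ left
storage unit 4: place 13 ft³, 3 ft³ left
storage unit 5: place 13 ft³, 17 ft³ left
Final storage units: [50,21] [49,21] [47,16] [46,13,13] [45,13] [45] [40].

7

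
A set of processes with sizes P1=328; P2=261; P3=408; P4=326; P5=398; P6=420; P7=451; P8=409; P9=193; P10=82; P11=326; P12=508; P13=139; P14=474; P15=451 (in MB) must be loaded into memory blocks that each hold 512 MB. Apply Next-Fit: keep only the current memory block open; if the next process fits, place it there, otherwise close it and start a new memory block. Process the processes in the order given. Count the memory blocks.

P1 (328 MB) → memory block 1 (remaining 184 MB)
P2 (261 MB) → memory block 2 (remaining 251 MB)
P3 (408 MB) → memory block 3 (remaining 104 MB)
P4 (326 MB) → memory block 4 (remaining 186 MB)
P5 (398 MB) → memory block 5 (remaining 114 MB)
P6 (420 MB) → memory block 6 (remaining 92 MB)
P7 (451 MB) → memory block 7 (remaining 61 MB)
P8 (409 MB) → memory block 8 (remaining 103 MB)
P9 (193 MB) → memory block 9 (remaining 319 MB)
P10 (82 MB) → memory block 9 (remaining 237 MB)
P11 (326 MB) → memory block 10 (remaining 186 MB)
P12 (508 MB) → memory block 11 (remaining 4 MB)
P13 (139 MB) → memory block 12 (remaining 373 MB)
P14 (474 MB) → memory block 13 (remaining 38 MB)
P15 (451 MB) → memory block 14 (remaining 61 MB)
Final memory blocks: [328] [261] [408] [326] [398] [420] [451] [409] [193,82] [326] [508] [139] [474] [451].

14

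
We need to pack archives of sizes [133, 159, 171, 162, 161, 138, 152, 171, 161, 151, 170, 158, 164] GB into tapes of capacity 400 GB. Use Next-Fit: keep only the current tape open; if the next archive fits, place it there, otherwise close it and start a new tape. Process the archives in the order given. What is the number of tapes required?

7 tapes

Put 133 GB in tape 1; 267 GB remain.
Put 159 GB in tape 1; 108 GB remain.
Put 171 GB in tape 2; 229 GB remain.
Put 162 GB in tape 2; 67 GB remain.
Put 161 GB in tape 3; 239 GB remain.
Put 138 GB in tape 3; 101 GB remain.
Put 152 GB in tape 4; 248 GB remain.
Put 171 GB in tape 4; 77 GB remain.
Put 161 GB in tape 5; 239 GB remain.
Put 151 GB in tape 5; 88 GB remain.
Put 170 GB in tape 6; 230 GB remain.
Put 158 GB in tape 6; 72 GB remain.
Put 164 GB in tape 7; 236 GB remain.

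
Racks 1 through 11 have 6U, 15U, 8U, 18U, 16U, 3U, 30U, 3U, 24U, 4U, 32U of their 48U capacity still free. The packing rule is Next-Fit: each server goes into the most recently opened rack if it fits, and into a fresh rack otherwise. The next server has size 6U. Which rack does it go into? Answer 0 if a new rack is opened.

11

Next-Fit only looks at rack 11, which has 32U free.
6U fits there.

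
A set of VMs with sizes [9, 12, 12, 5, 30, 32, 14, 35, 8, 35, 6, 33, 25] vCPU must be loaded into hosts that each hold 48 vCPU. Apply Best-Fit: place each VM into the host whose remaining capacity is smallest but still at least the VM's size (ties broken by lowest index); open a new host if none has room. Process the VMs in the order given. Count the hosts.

7 hosts

host 1: place 9 vCPU, 39 vCPU left
host 1: place 12 vCPU, 27 vCPU left
host 1: place 12 vCPU, 15 vCPU left
host 1: place 5 vCPU, 10 vCPU left
host 2: place 30 vCPU, 18 vCPU left
host 3: place 32 vCPU, 16 vCPU left
host 3: place 14 vCPU, 2 vCPU left
host 4: place 35 vCPU, 13 vCPU left
host 1: place 8 vCPU, 2 vCPU left
host 5: place 35 vCPU, 13 vCPU left
host 4: place 6 vCPU, 7 vCPU left
host 6: place 33 vCPU, 15 vCPU left
host 7: place 25 vCPU, 23 vCPU left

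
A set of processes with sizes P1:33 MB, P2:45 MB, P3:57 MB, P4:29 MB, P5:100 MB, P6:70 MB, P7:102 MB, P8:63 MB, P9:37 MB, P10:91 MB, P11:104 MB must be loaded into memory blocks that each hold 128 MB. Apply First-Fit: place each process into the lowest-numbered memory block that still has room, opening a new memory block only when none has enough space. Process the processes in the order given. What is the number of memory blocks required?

P1 (33 MB) → memory block 1 (remaining 95 MB)
P2 (45 MB) → memory block 1 (remaining 50 MB)
P3 (57 MB) → memory block 2 (remaining 71 MB)
P4 (29 MB) → memory block 1 (remaining 21 MB)
P5 (100 MB) → memory block 3 (remaining 28 MB)
P6 (70 MB) → memory block 2 (remaining 1 MB)
P7 (102 MB) → memory block 4 (remaining 26 MB)
P8 (63 MB) → memory block 5 (remaining 65 MB)
P9 (37 MB) → memory block 5 (remaining 28 MB)
P10 (91 MB) → memory block 6 (remaining 37 MB)
P11 (104 MB) → memory block 7 (remaining 24 MB)
Final memory blocks: [33,45,29] [57,70] [100] [102] [63,37] [91] [104].

7 memory blocks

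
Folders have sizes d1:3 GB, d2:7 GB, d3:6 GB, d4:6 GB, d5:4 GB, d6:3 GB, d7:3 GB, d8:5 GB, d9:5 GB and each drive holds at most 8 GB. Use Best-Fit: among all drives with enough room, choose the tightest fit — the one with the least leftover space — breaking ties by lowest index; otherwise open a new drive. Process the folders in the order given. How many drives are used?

7

drive 1: place d1 (3 GB), 5 GB left
drive 2: place d2 (7 GB), 1 GB left
drive 3: place d3 (6 GB), 2 GB left
drive 4: place d4 (6 GB), 2 GB left
drive 1: place d5 (4 GB), 1 GB left
drive 5: place d6 (3 GB), 5 GB left
drive 5: place d7 (3 GB), 2 GB left
drive 6: place d8 (5 GB), 3 GB left
drive 7: place d9 (5 GB), 3 GB left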